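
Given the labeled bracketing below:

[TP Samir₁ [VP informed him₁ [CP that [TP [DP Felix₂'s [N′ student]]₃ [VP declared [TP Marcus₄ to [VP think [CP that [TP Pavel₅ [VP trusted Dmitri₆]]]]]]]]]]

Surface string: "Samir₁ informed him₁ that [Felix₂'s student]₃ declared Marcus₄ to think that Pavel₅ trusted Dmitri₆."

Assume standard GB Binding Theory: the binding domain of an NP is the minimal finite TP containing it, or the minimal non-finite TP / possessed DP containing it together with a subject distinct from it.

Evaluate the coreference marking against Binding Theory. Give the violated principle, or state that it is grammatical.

Principle B

The two coindexed NPs are *Samir₁* and *him₁*.
*him₁* is a pronoun. Its binding domain is the matrix TP, whose subject is Samir₁.
*Samir₁* c-commands it within that domain and carries the same index.
The pronoun is locally bound → Principle B violation.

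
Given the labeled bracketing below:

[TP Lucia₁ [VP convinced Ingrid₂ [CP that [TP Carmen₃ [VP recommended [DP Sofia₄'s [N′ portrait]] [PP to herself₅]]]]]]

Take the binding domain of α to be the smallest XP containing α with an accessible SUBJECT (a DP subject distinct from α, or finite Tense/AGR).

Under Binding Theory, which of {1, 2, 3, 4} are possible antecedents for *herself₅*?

{3}

*herself* is an anaphor, so Principle A applies: it must be bound in its binding domain.
Binding domain of *herself₅*: the embedded TP, whose subject is Carmen₃.
*Lucia₁* c-commands the anaphor but is outside its binding domain → cannot satisfy Principle A.
*Ingrid₂* c-commands the anaphor but is outside its binding domain → cannot satisfy Principle A.
*Carmen₃* c-commands the anaphor within its binding domain → licit binder.
*Sofia₄* does not c-command the anaphor → cannot bind it.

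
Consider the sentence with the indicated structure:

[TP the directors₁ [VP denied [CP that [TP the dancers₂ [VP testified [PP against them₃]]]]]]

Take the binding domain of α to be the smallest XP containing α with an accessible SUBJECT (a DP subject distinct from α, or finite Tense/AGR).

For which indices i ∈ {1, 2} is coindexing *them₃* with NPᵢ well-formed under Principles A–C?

*them* is a pronoun, so Principle B applies: it must be free in its binding domain.
Binding domain of *them₃*: the embedded TP, whose subject is the dancers₂.
*the directors₁* c-commands the pronoun but from outside its binding domain, and is not c-commanded by it → coindexation permitted.
*the dancers₂* c-commands the pronoun within its binding domain → coindexation would violate Principle B.

{1}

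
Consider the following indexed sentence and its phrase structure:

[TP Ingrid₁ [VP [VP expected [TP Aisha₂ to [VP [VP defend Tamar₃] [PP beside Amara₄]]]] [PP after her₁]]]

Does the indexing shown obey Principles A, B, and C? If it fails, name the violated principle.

Principle B

The two coindexed NPs are *Ingrid₁* and *her₁*.
*her₁* is a pronoun. Its binding domain is the matrix TP, whose subject is Ingrid₁.
*Ingrid₁* c-commands it within that domain and carries the same index.
The pronoun is locally bound → Principle B violation.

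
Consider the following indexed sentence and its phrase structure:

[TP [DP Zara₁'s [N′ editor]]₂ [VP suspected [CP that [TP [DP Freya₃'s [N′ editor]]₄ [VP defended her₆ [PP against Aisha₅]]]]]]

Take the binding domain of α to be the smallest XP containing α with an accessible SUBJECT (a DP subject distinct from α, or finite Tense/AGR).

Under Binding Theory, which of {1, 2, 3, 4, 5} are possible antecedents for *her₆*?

{1, 2, 3}

*her* is a pronoun, so Principle B applies: it must be free in its binding domain.
Binding domain of *her₆*: the embedded TP, whose subject is [Freya₃'s editor]₄.
*Zara₁* and the pronoun do not c-command one another → neither Principle B nor Principle C is at stake; coindexation permitted.
*[Zara₁'s editor]₂* c-commands the pronoun but from outside its binding domain, and is not c-commanded by it → coindexation permitted.
*Freya₃* and the pronoun do not c-command one another → neither Principle B nor Principle C is at stake; coindexation permitted.
*[Freya₃'s editor]₄* c-commands the pronoun within its binding domain → coindexation would violate Principle B.
*Aisha₅*: the pronoun c-commands this R-expression → coindexation would violate Principle C on *Aisha₅*.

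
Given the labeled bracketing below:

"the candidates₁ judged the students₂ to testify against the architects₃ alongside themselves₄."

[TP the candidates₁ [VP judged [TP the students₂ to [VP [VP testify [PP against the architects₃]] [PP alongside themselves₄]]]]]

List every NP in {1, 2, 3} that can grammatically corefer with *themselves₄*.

{2}

*themselves* is an anaphor, so Principle A applies: it must be bound in its binding domain.
Binding domain of *themselves₄*: the embedded TP, whose subject is the students₂.
*the candidates₁* c-commands the anaphor but is outside its binding domain → cannot satisfy Principle A.
*the students₂* c-commands the anaphor within its binding domain → licit binder.
*the architects₃* does not c-command the anaphor → cannot bind it.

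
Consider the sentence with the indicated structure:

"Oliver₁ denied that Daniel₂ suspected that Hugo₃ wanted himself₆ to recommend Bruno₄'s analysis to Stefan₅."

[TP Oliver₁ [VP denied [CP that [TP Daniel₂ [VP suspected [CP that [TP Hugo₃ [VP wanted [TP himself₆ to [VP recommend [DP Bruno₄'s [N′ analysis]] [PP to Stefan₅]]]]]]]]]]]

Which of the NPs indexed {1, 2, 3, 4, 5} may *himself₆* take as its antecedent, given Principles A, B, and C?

*himself* is an anaphor, so Principle A applies: it must be bound in its binding domain.
Binding domain of *himself₆*: the embedded TP, whose subject is Hugo₃.
*Oliver₁* c-commands the anaphor but is outside its binding domain → cannot satisfy Principle A.
*Daniel₂* c-commands the anaphor but is outside its binding domain → cannot satisfy Principle A.
*Hugo₃* c-commands the anaphor within its binding domain → licit binder.
*Bruno₄* does not c-command the anaphor → cannot bind it.
*Stefan₅* does not c-command the anaphor → cannot bind it.

{3}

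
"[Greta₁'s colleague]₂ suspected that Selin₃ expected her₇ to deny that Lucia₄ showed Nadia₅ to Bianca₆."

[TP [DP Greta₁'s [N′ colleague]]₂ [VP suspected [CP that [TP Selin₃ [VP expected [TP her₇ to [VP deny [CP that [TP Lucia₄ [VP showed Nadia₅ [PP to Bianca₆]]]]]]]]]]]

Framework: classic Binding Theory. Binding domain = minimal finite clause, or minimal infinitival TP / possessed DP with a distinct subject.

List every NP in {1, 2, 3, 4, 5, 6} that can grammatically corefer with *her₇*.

{1, 2}

*her* is a pronoun, so Principle B applies: it must be free in its binding domain.
Binding domain of *her₇*: the embedded TP, whose subject is Selin₃.
*Greta₁* and the pronoun do not c-command one another → neither Principle B nor Principle C is at stake; coindexation permitted.
*[Greta₁'s colleague]₂* c-commands the pronoun but from outside its binding domain, and is not c-commanded by it → coindexation permitted.
*Selin₃* c-commands the pronoun within its binding domain → coindexation would violate Principle B.
*Lucia₄*: the pronoun c-commands this R-expression → coindexation would violate Principle C on *Lucia₄*.
*Nadia₅*: the pronoun c-commands this R-expression → coindexation would violate Principle C on *Nadia₅*.
*Bianca₆*: the pronoun c-commands this R-expression → coindexation would violate Principle C on *Bianca₆*.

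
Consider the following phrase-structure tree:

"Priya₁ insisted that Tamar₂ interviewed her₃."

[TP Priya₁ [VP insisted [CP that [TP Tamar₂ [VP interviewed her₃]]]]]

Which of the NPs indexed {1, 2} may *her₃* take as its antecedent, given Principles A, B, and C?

{1}

*her* is a pronoun, so Principle B applies: it must be free in its binding domain.
Binding domain of *her₃*: the embedded TP, whose subject is Tamar₂.
*Priya₁* c-commands the pronoun but from outside its binding domain, and is not c-commanded by it → coindexation permitted.
*Tamar₂* c-commands the pronoun within its binding domain → coindexation would violate Principle B.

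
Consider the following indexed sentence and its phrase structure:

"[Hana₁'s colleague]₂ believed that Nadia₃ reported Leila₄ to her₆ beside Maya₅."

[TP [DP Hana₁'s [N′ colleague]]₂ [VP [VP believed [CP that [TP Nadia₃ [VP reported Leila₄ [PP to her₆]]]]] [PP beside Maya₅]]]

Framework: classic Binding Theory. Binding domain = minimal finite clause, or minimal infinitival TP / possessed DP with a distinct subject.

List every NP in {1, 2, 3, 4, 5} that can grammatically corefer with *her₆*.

{1, 2, 5}

*her* is a pronoun, so Principle B applies: it must be free in its binding domain.
Binding domain of *her₆*: the embedded TP, whose subject is Nadia₃.
*Hana₁* and the pronoun do not c-command one another → neither Principle B nor Principle C is at stake; coindexation permitted.
*[Hana₁'s colleague]₂* c-commands the pronoun but from outside its binding domain, and is not c-commanded by it → coindexation permitted.
*Nadia₃* c-commands the pronoun within its binding domain → coindexation would violate Principle B.
*Leila₄* c-commands the pronoun within its binding domain → coindexation would violate Principle B.
*Maya₅* and the pronoun do not c-command one another → neither Principle B nor Principle C is at stake; coindexation permitted.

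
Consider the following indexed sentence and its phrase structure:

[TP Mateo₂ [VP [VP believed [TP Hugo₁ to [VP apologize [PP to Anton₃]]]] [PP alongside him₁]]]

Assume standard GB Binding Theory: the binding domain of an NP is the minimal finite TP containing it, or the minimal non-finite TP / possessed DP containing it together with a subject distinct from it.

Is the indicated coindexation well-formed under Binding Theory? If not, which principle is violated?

grammatical

The two coindexed NPs are *Hugo₁* and *him₁*.
*him₁* is a pronoun; its binding domain is the matrix TP, whose subject is Mateo₂. Within that domain it is c-commanded only by *Mateo₂*, which carries a different index — the pronoun is free locally, so Principle B holds.
*Hugo₁* is an R-expression; *him₁* does not c-command it, and no other NP shares its index, so Principle C is satisfied.
All principles are respected.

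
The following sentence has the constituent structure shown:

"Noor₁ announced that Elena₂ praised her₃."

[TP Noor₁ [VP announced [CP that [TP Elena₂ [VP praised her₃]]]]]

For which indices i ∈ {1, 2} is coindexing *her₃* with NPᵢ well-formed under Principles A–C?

{1}

*her* is a pronoun, so Principle B applies: it must be free in its binding domain.
Binding domain of *her₃*: the embedded TP, whose subject is Elena₂.
*Noor₁* c-commands the pronoun but from outside its binding domain, and is not c-commanded by it → coindexation permitted.
*Elena₂* c-commands the pronoun within its binding domain → coindexation would violate Principle B.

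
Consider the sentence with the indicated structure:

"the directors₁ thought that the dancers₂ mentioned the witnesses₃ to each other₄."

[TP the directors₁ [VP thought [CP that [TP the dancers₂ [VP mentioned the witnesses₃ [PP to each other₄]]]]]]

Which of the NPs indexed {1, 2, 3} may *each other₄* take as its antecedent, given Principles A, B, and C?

*each other* is an anaphor, so Principle A applies: it must be bound in its binding domain.
Binding domain of *each other₄*: the embedded TP, whose subject is the dancers₂.
*the directors₁* c-commands the anaphor but is outside its binding domain → cannot satisfy Principle A.
*the dancers₂* c-commands the anaphor within its binding domain → licit binder.
*the witnesses₃* c-commands the anaphor within its binding domain → licit binder.

{2, 3}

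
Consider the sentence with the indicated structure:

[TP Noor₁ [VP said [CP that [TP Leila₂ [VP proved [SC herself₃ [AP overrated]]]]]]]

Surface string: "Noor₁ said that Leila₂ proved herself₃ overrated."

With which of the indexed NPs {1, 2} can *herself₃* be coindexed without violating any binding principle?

{2}

*herself* is an anaphor, so Principle A applies: it must be bound in its binding domain.
Binding domain of *herself₃*: the embedded TP, whose subject is Leila₂.
*Noor₁* c-commands the anaphor but is outside its binding domain → cannot satisfy Principle A.
*Leila₂* c-commands the anaphor within its binding domain → licit binder.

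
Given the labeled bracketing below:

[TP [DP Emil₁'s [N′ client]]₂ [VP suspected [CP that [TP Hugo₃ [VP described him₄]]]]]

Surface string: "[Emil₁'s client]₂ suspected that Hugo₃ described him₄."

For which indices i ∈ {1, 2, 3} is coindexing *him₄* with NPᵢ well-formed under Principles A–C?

*him* is a pronoun, so Principle B applies: it must be free in its binding domain.
Binding domain of *him₄*: the embedded TP, whose subject is Hugo₃.
*Emil₁* and the pronoun do not c-command one another → neither Principle B nor Principle C is at stake; coindexation permitted.
*[Emil₁'s client]₂* c-commands the pronoun but from outside its binding domain, and is not c-commanded by it → coindexation permitted.
*Hugo₃* c-commands the pronoun within its binding domain → coindexation would violate Principle B.

{1, 2}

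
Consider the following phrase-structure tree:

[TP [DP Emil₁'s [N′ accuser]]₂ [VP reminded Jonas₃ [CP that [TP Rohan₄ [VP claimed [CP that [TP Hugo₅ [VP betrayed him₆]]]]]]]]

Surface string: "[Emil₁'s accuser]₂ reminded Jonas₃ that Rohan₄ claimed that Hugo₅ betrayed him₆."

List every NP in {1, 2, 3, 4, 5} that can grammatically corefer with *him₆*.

*him* is a pronoun, so Principle B applies: it must be free in its binding domain.
Binding domain of *him₆*: the embedded TP, whose subject is Hugo₅.
*Emil₁* and the pronoun do not c-command one another → neither Principle B nor Principle C is at stake; coindexation permitted.
*[Emil₁'s accuser]₂* c-commands the pronoun but from outside its binding domain, and is not c-commanded by it → coindexation permitted.
*Jonas₃* c-commands the pronoun but from outside its binding domain, and is not c-commanded by it → coindexation permitted.
*Rohan₄* c-commands the pronoun but from outside its binding domain, and is not c-commanded by it → coindexation permitted.
*Hugo₅* c-commands the pronoun within its binding domain → coindexation would violate Principle B.

{1, 2, 3, 4}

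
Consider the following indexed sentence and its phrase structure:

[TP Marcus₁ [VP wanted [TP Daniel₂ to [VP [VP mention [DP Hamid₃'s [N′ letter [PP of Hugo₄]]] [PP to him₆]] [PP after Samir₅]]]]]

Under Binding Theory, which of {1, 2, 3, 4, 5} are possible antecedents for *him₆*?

*him* is a pronoun, so Principle B applies: it must be free in its binding domain.
Binding domain of *him₆*: the embedded TP, whose subject is Daniel₂.
*Marcus₁* c-commands the pronoun but from outside its binding domain, and is not c-commanded by it → coindexation permitted.
*Daniel₂* c-commands the pronoun within its binding domain → coindexation would violate Principle B.
*Hamid₃* and the pronoun do not c-command one another → neither Principle B nor Principle C is at stake; coindexation permitted.
*Hugo₄* and the pronoun do not c-command one another → neither Principle B nor Principle C is at stake; coindexation permitted.
*Samir₅* and the pronoun do not c-command one another → neither Principle B nor Principle C is at stake; coindexation permitted.

{1, 3, 4, 5}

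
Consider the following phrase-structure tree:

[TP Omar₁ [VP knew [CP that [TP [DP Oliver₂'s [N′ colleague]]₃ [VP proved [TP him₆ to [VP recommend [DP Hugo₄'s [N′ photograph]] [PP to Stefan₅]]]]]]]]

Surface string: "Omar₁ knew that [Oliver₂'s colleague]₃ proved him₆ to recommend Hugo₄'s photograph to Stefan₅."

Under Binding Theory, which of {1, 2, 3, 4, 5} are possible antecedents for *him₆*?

*him* is a pronoun, so Principle B applies: it must be free in its binding domain.
Binding domain of *him₆*: the embedded TP, whose subject is [Oliver₂'s colleague]₃.
*Omar₁* c-commands the pronoun but from outside its binding domain, and is not c-commanded by it → coindexation permitted.
*Oliver₂* and the pronoun do not c-command one another → neither Principle B nor Principle C is at stake; coindexation permitted.
*[Oliver₂'s colleague]₃* c-commands the pronoun within its binding domain → coindexation would violate Principle B.
*Hugo₄*: the pronoun c-commands this R-expression → coindexation would violate Principle C on *Hugo₄*.
*Stefan₅*: the pronoun c-commands this R-expression → coindexation would violate Principle C on *Stefan₅*.

{1, 2}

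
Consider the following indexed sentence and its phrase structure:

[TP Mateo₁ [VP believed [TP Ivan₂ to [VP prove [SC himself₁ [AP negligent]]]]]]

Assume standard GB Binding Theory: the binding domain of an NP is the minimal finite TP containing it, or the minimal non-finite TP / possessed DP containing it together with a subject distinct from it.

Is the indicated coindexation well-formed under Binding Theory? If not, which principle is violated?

Principle A

The two coindexed NPs are *Mateo₁* and *himself₁*.
*himself₁* is an anaphor. Principle A requires it to be bound within its binding domain — the embedded TP, whose subject is Ivan₂.
Within that domain it is c-commanded by *Ivan₂*, which does not share its index.
*Mateo₁* does c-command the anaphor, but from outside its binding domain.
The anaphor is unbound in its domain → Principle A violation.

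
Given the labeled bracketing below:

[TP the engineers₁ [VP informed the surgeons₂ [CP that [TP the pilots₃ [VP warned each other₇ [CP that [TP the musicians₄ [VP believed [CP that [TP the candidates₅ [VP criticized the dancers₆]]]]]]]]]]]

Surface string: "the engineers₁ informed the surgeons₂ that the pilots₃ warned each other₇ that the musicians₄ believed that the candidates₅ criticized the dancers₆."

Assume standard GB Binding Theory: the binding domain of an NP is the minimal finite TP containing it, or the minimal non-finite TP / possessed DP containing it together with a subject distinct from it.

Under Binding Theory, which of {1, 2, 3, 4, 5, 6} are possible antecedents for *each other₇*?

{3}

*each other* is an anaphor, so Principle A applies: it must be bound in its binding domain.
Binding domain of *each other₇*: the embedded TP, whose subject is the pilots₃.
*the engineers₁* c-commands the anaphor but is outside its binding domain → cannot satisfy Principle A.
*the surgeons₂* c-commands the anaphor but is outside its binding domain → cannot satisfy Principle A.
*the pilots₃* c-commands the anaphor within its binding domain → licit binder.
*the musicians₄* does not c-command the anaphor → cannot bind it.
*the candidates₅* does not c-command the anaphor → cannot bind it.
*the dancers₆* does not c-command the anaphor → cannot bind it.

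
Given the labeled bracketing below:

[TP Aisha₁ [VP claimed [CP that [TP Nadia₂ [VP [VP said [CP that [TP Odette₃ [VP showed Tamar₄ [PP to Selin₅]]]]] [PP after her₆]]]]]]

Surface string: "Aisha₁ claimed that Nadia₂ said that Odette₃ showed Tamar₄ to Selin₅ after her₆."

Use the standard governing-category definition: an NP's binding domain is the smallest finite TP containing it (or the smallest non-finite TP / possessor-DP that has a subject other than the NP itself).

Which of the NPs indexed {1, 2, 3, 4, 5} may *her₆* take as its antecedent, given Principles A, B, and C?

*her* is a pronoun, so Principle B applies: it must be free in its binding domain.
Binding domain of *her₆*: the embedded TP, whose subject is Nadia₂.
*Aisha₁* c-commands the pronoun but from outside its binding domain, and is not c-commanded by it → coindexation permitted.
*Nadia₂* c-commands the pronoun within its binding domain → coindexation would violate Principle B.
*Odette₃* and the pronoun do not c-command one another → neither Principle B nor Principle C is at stake; coindexation permitted.
*Tamar₄* and the pronoun do not c-command one another → neither Principle B nor Principle C is at stake; coindexation permitted.
*Selin₅* and the pronoun do not c-command one another → neither Principle B nor Principle C is at stake; coindexation permitted.

{1, 3, 4, 5}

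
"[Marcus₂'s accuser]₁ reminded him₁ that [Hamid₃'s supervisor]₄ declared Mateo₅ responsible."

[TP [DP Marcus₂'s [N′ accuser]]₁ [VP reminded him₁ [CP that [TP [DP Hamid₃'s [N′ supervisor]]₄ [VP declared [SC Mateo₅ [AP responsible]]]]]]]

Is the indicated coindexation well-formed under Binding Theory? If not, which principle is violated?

The two coindexed NPs are *[Marcus₂'s accuser]₁* and *him₁*.
*him₁* is a pronoun. Its binding domain is the matrix TP, whose subject is [Marcus₂'s accuser]₁.
*[Marcus₂'s accuser]₁* c-commands it within that domain and carries the same index.
The pronoun is locally bound → Principle B violation.

Principle B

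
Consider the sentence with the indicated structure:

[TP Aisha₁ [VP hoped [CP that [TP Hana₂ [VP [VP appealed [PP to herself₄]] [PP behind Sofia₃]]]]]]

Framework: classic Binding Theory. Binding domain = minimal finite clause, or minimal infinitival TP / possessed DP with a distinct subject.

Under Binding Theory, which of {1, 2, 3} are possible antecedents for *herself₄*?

{2}

*herself* is an anaphor, so Principle A applies: it must be bound in its binding domain.
Binding domain of *herself₄*: the embedded TP, whose subject is Hana₂.
*Aisha₁* c-commands the anaphor but is outside its binding domain → cannot satisfy Principle A.
*Hana₂* c-commands the anaphor within its binding domain → licit binder.
*Sofia₃* does not c-command the anaphor → cannot bind it.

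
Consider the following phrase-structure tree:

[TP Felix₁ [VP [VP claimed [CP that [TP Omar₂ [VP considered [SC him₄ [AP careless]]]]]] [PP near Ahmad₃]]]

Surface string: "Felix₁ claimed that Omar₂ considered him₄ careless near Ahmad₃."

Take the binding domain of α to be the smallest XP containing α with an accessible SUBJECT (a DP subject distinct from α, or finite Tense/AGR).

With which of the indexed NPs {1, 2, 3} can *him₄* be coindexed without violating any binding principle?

{1, 3}

*him* is a pronoun, so Principle B applies: it must be free in its binding domain.
Binding domain of *him₄*: the embedded TP, whose subject is Omar₂.
*Felix₁* c-commands the pronoun but from outside its binding domain, and is not c-commanded by it → coindexation permitted.
*Omar₂* c-commands the pronoun within its binding domain → coindexation would violate Principle B.
*Ahmad₃* and the pronoun do not c-command one another → neither Principle B nor Principle C is at stake; coindexation permitted.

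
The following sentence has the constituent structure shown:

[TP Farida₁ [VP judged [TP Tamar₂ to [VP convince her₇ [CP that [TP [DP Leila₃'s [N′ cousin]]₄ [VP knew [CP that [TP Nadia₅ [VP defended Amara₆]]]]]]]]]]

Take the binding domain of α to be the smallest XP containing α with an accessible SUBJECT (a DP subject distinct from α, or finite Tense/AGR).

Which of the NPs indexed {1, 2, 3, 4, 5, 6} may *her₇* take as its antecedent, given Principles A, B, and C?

{1}

*her* is a pronoun, so Principle B applies: it must be free in its binding domain.
Binding domain of *her₇*: the embedded TP, whose subject is Tamar₂.
*Farida₁* c-commands the pronoun but from outside its binding domain, and is not c-commanded by it → coindexation permitted.
*Tamar₂* c-commands the pronoun within its binding domain → coindexation would violate Principle B.
*Leila₃*: the pronoun c-commands this R-expression → coindexation would violate Principle C on *Leila₃*.
*[Leila₃'s cousin]₄*: the pronoun c-commands this R-expression → coindexation would violate Principle C on *[Leila₃'s cousin]₄*.
*Nadia₅*: the pronoun c-commands this R-expression → coindexation would violate Principle C on *Nadia₅*.
*Amara₆*: the pronoun c-commands this R-expression → coindexation would violate Principle C on *Amara₆*.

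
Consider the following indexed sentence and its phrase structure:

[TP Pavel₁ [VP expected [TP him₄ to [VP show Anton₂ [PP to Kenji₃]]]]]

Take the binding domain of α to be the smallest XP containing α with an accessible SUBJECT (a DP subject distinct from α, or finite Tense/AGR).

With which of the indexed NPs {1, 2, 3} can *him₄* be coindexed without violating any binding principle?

*him* is a pronoun, so Principle B applies: it must be free in its binding domain.
Binding domain of *him₄*: the matrix TP, whose subject is Pavel₁.
*Pavel₁* c-commands the pronoun within its binding domain → coindexation would violate Principle B.
*Anton₂*: the pronoun c-commands this R-expression → coindexation would violate Principle C on *Anton₂*.
*Kenji₃*: the pronoun c-commands this R-expression → coindexation would violate Principle C on *Kenji₃*.

none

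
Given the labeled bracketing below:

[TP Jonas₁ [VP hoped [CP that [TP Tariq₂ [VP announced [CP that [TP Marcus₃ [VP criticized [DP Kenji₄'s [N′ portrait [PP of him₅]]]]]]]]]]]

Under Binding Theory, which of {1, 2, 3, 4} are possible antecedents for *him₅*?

*him* is a pronoun, so Principle B applies: it must be free in its binding domain.
Binding domain of *him₅*: the possessed DP, whose subject is Kenji₄.
*Jonas₁* c-commands the pronoun but from outside its binding domain, and is not c-commanded by it → coindexation permitted.
*Tariq₂* c-commands the pronoun but from outside its binding domain, and is not c-commanded by it → coindexation permitted.
*Marcus₃* c-commands the pronoun but from outside its binding domain, and is not c-commanded by it → coindexation permitted.
*Kenji₄* c-commands the pronoun within its binding domain → coindexation would violate Principle B.

{1, 2, 3}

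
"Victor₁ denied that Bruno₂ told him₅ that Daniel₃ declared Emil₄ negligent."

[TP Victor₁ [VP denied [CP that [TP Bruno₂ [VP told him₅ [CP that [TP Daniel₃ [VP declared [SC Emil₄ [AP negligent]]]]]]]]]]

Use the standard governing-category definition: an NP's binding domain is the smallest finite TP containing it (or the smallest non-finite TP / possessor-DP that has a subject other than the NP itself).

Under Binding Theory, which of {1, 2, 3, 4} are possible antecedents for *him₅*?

{1}

*him* is a pronoun, so Principle B applies: it must be free in its binding domain.
Binding domain of *him₅*: the embedded TP, whose subject is Bruno₂.
*Victor₁* c-commands the pronoun but from outside its binding domain, and is not c-commanded by it → coindexation permitted.
*Bruno₂* c-commands the pronoun within its binding domain → coindexation would violate Principle B.
*Daniel₃*: the pronoun c-commands this R-expression → coindexation would violate Principle C on *Daniel₃*.
*Emil₄*: the pronoun c-commands this R-expression → coindexation would violate Principle C on *Emil₄*.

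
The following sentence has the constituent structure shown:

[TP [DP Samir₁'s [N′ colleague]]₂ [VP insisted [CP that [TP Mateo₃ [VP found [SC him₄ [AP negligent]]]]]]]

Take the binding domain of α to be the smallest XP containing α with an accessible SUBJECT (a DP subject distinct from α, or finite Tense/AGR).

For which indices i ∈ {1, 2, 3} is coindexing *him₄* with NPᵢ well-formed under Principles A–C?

*him* is a pronoun, so Principle B applies: it must be free in its binding domain.
Binding domain of *him₄*: the embedded TP, whose subject is Mateo₃.
*Samir₁* and the pronoun do not c-command one another → neither Principle B nor Principle C is at stake; coindexation permitted.
*[Samir₁'s colleague]₂* c-commands the pronoun but from outside its binding domain, and is not c-commanded by it → coindexation permitted.
*Mateo₃* c-commands the pronoun within its binding domain → coindexation would violate Principle B.

{1, 2}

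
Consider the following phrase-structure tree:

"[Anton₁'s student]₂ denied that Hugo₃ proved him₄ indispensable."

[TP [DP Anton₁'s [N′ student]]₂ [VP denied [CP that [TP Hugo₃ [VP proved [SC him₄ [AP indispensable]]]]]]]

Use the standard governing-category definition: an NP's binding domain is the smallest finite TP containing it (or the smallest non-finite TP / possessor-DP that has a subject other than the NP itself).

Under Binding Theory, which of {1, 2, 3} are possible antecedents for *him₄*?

*him* is a pronoun, so Principle B applies: it must be free in its binding domain.
Binding domain of *him₄*: the embedded TP, whose subject is Hugo₃.
*Anton₁* and the pronoun do not c-command one another → neither Principle B nor Principle C is at stake; coindexation permitted.
*[Anton₁'s student]₂* c-commands the pronoun but from outside its binding domain, and is not c-commanded by it → coindexation permitted.
*Hugo₃* c-commands the pronoun within its binding domain → coindexation would violate Principle B.

{1, 2}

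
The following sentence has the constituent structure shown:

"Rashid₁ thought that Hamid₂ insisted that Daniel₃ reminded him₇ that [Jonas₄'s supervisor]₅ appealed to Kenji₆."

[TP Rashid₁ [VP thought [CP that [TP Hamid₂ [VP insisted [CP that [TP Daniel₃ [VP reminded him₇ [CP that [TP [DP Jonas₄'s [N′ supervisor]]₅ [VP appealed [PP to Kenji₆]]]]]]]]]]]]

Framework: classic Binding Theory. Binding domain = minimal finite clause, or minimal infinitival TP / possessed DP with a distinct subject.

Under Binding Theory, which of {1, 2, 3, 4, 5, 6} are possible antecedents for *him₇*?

*him* is a pronoun, so Principle B applies: it must be free in its binding domain.
Binding domain of *him₇*: the embedded TP, whose subject is Daniel₃.
*Rashid₁* c-commands the pronoun but from outside its binding domain, and is not c-commanded by it → coindexation permitted.
*Hamid₂* c-commands the pronoun but from outside its binding domain, and is not c-commanded by it → coindexation permitted.
*Daniel₃* c-commands the pronoun within its binding domain → coindexation would violate Principle B.
*Jonas₄*: the pronoun c-commands this R-expression → coindexation would violate Principle C on *Jonas₄*.
*[Jonas₄'s supervisor]₅*: the pronoun c-commands this R-expression → coindexation would violate Principle C on *[Jonas₄'s supervisor]₅*.
*Kenji₆*: the pronoun c-commands this R-expression → coindexation would violate Principle C on *Kenji₆*.

{1, 2}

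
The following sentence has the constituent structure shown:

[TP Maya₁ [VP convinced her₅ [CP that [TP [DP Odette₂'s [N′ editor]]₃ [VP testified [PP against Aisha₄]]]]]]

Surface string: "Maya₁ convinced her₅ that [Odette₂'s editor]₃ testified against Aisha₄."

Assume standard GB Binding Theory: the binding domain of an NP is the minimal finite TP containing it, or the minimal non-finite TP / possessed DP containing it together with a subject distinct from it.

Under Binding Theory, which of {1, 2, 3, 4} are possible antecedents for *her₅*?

*her* is a pronoun, so Principle B applies: it must be free in its binding domain.
Binding domain of *her₅*: the matrix TP, whose subject is Maya₁.
*Maya₁* c-commands the pronoun within its binding domain → coindexation would violate Principle B.
*Odette₂*: the pronoun c-commands this R-expression → coindexation would violate Principle C on *Odette₂*.
*[Odette₂'s editor]₃*: the pronoun c-commands this R-expression → coindexation would violate Principle C on *[Odette₂'s editor]₃*.
*Aisha₄*: the pronoun c-commands this R-expression → coindexation would violate Principle C on *Aisha₄*.

none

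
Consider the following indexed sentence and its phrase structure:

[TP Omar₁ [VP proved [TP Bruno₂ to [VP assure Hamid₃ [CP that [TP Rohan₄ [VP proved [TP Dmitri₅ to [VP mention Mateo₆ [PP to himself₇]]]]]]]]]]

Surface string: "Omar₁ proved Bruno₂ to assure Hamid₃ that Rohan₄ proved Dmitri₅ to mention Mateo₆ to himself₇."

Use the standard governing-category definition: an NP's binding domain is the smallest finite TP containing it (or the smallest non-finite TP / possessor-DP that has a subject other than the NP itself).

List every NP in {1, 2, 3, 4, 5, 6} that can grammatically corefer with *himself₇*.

{5, 6}

*himself* is an anaphor, so Principle A applies: it must be bound in its binding domain.
Binding domain of *himself₇*: the embedded TP, whose subject is Dmitri₅.
*Omar₁* c-commands the anaphor but is outside its binding domain → cannot satisfy Principle A.
*Bruno₂* c-commands the anaphor but is outside its binding domain → cannot satisfy Principle A.
*Hamid₃* c-commands the anaphor but is outside its binding domain → cannot satisfy Principle A.
*Rohan₄* c-commands the anaphor but is outside its binding domain → cannot satisfy Principle A.
*Dmitri₅* c-commands the anaphor within its binding domain → licit binder.
*Mateo₆* c-commands the anaphor within its binding domain → licit binder.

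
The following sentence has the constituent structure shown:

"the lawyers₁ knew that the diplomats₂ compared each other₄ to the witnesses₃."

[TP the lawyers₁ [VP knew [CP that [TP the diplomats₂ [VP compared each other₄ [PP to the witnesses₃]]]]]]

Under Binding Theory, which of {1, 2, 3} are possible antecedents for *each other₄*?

{2}

*each other* is an anaphor, so Principle A applies: it must be bound in its binding domain.
Binding domain of *each other₄*: the embedded TP, whose subject is the diplomats₂.
*the lawyers₁* c-commands the anaphor but is outside its binding domain → cannot satisfy Principle A.
*the diplomats₂* c-commands the anaphor within its binding domain → licit binder.
*the witnesses₃* does not c-command the anaphor → cannot bind it.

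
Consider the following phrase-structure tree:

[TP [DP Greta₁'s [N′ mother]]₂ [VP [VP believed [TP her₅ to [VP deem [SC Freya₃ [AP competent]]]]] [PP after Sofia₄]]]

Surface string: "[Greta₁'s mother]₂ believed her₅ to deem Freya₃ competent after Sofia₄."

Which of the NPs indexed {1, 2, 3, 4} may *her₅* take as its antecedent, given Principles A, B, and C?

{1, 4}

*her* is a pronoun, so Principle B applies: it must be free in its binding domain.
Binding domain of *her₅*: the matrix TP, whose subject is [Greta₁'s mother]₂.
*Greta₁* and the pronoun do not c-command one another → neither Principle B nor Principle C is at stake; coindexation permitted.
*[Greta₁'s mother]₂* c-commands the pronoun within its binding domain → coindexation would violate Principle B.
*Freya₃*: the pronoun c-commands this R-expression → coindexation would violate Principle C on *Freya₃*.
*Sofia₄* and the pronoun do not c-command one another → neither Principle B nor Principle C is at stake; coindexation permitted.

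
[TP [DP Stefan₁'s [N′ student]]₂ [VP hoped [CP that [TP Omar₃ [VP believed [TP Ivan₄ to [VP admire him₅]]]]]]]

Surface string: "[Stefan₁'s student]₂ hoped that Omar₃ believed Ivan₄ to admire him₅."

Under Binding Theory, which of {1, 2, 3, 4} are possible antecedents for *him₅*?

*him* is a pronoun, so Principle B applies: it must be free in its binding domain.
Binding domain of *him₅*: the embedded TP, whose subject is Ivan₄.
*Stefan₁* and the pronoun do not c-command one another → neither Principle B nor Principle C is at stake; coindexation permitted.
*[Stefan₁'s student]₂* c-commands the pronoun but from outside its binding domain, and is not c-commanded by it → coindexation permitted.
*Omar₃* c-commands the pronoun but from outside its binding domain, and is not c-commanded by it → coindexation permitted.
*Ivan₄* c-commands the pronoun within its binding domain → coindexation would violate Principle B.

{1, 2, 3}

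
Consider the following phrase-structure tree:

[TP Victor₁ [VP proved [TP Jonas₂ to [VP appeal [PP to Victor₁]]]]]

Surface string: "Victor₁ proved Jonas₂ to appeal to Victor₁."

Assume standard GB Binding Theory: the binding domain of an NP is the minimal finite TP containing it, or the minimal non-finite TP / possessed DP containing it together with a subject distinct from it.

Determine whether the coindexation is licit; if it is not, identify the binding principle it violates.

Principle C

The two coindexed NPs are *Victor₁* (the lower occurrence) and *Victor₁* (the higher occurrence).
*Victor₁* (the lower occurrence) is an R-expression. Principle C requires it to be free everywhere.
*Victor₁* (the higher occurrence) c-commands it and carries the same index.
The R-expression is bound → Principle C violation.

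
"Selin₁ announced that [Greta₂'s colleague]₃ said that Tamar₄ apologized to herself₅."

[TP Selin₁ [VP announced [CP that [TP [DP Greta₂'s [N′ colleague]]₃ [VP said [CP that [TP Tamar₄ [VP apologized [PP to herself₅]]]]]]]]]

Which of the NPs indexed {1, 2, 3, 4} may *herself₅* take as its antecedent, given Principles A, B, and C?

*herself* is an anaphor, so Principle A applies: it must be bound in its binding domain.
Binding domain of *herself₅*: the embedded TP, whose subject is Tamar₄.
*Selin₁* c-commands the anaphor but is outside its binding domain → cannot satisfy Principle A.
*Greta₂* does not c-command the anaphor → cannot bind it.
*[Greta₂'s colleague]₃* c-commands the anaphor but is outside its binding domain → cannot satisfy Principle A.
*Tamar₄* c-commands the anaphor within its binding domain → licit binder.

{4}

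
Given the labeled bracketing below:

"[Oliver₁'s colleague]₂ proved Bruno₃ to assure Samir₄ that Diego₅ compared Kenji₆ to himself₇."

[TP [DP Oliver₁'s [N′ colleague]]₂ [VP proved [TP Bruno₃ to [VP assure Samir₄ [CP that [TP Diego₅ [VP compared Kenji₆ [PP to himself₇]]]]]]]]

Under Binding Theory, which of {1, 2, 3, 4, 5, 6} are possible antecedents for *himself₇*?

{5, 6}

*himself* is an anaphor, so Principle A applies: it must be bound in its binding domain.
Binding domain of *himself₇*: the embedded TP, whose subject is Diego₅.
*Oliver₁* does not c-command the anaphor → cannot bind it.
*[Oliver₁'s colleague]₂* c-commands the anaphor but is outside its binding domain → cannot satisfy Principle A.
*Bruno₃* c-commands the anaphor but is outside its binding domain → cannot satisfy Principle A.
*Samir₄* c-commands the anaphor but is outside its binding domain → cannot satisfy Principle A.
*Diego₅* c-commands the anaphor within its binding domain → licit binder.
*Kenji₆* c-commands the anaphor within its binding domain → licit binder.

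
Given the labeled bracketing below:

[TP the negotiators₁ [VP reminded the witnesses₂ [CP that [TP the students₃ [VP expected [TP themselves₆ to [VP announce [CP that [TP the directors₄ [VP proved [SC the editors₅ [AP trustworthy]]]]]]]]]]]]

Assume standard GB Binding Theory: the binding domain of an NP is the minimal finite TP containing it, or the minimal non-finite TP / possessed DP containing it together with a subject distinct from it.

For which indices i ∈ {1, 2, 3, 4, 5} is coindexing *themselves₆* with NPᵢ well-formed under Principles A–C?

{3}

*themselves* is an anaphor, so Principle A applies: it must be bound in its binding domain.
Binding domain of *themselves₆*: the embedded TP, whose subject is the students₃.
*the negotiators₁* c-commands the anaphor but is outside its binding domain → cannot satisfy Principle A.
*the witnesses₂* c-commands the anaphor but is outside its binding domain → cannot satisfy Principle A.
*the students₃* c-commands the anaphor within its binding domain → licit binder.
*the directors₄* does not c-command the anaphor → cannot bind it.
*the editors₅* does not c-command the anaphor → cannot bind it.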